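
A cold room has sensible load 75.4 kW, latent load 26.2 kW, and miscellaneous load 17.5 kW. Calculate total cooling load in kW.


Q_total = Q_s + Q_l + Q_misc
Q_total = 75.4 + 26.2 + 17.5
Q_total = 119.1 kW

119.1


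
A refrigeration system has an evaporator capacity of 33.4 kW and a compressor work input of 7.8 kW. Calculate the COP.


COP = Q_evap / W
COP = 33.4 / 7.8
COP = 4.282

4.282


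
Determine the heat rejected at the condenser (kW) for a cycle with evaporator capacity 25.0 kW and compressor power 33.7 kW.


Q_cond = Q_evap + W
Q_cond = 25.0 + 33.7
Q_cond = 58.7 kW

58.7


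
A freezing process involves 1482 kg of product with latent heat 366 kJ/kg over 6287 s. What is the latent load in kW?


Q_lat = m * h_fg / t
Q_lat = 1482 * 366 / 6287
Q_lat = 86.28 kW

86.28


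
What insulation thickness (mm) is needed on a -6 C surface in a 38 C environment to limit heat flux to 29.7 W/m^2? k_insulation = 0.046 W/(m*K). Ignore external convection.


dT = 38 - (-6) = 44 K
thickness = k * dT / q_max * 1000
thickness = 0.046 * 44 / 29.7 * 1000
thickness = 68.1 mm

68.1


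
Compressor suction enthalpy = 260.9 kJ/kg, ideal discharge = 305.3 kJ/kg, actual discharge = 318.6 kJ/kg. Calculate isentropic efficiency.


dh_ideal = 305.3 - 260.9 = 44.4 kJ/kg
dh_actual = 318.6 - 260.9 = 57.7 kJ/kg
eta_s = dh_ideal / dh_actual = 44.4 / 57.7
eta_s = 0.7695

0.7695


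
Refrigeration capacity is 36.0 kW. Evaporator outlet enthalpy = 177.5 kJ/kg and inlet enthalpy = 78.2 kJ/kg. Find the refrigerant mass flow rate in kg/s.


dh = 177.5 - 78.2 = 99.3 kJ/kg
m_dot = Q / dh = 36.0 / 99.3 = 0.3625 kg/s

0.3625


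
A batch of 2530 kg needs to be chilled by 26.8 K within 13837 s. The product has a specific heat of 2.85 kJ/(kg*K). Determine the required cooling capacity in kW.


Q = m * cp * dT / t
Q = 2530 * 2.85 * 26.8 / 13837
Q = 13.966 kW

13.966


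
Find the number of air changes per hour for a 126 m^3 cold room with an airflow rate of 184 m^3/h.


ACH = flow / volume
ACH = 184 / 126
ACH = 1.46

1.46


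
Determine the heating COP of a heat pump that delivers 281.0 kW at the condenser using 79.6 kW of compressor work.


COP_hp = Q_cond / W
COP_hp = 281.0 / 79.6
COP_hp = 3.53

3.53


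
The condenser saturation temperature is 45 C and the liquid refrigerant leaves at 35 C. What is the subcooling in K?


Subcooling = T_cond - T_liquid
Subcooling = 45 - 35
Subcooling = 10 K

10


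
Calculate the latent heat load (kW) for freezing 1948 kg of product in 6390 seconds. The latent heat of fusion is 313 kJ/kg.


Q_lat = m * h_fg / t
Q_lat = 1948 * 313 / 6390
Q_lat = 95.42 kW

95.42


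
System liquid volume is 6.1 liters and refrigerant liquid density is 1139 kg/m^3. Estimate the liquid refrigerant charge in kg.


Charge = V * rho / 1000
Charge = 6.1 * 1139 / 1000
Charge = 6.95 kg

6.95


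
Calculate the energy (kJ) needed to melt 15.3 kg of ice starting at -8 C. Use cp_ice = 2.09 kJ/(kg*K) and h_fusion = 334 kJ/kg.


Sensible heat = cp * dT = 2.09 * 8 = 16.72 kJ/kg
Total per kg = 16.72 + 334 = 350.72 kJ/kg
Q = m * total = 15.3 * 350.72
Q = 5366.0 kJ

5366.0


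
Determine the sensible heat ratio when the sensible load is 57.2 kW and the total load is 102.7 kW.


SHR = Q_sensible / Q_total
SHR = 57.2 / 102.7
SHR = 0.557

0.557


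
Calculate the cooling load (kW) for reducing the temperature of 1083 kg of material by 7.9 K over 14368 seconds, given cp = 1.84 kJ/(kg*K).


Q = m * cp * dT / t
Q = 1083 * 1.84 * 7.9 / 14368
Q = 1.096 kW

1.096


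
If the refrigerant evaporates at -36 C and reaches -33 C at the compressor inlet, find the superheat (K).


Superheat = T_suction - T_evap
Superheat = -33 - (-36)
Superheat = 3 K

3


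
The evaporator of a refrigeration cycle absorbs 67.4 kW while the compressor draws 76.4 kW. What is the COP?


COP = Q_evap / W
COP = 67.4 / 76.4
COP = 0.882

0.882


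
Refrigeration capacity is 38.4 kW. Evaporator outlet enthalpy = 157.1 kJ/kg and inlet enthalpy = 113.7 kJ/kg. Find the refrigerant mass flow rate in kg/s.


dh = 157.1 - 113.7 = 43.4 kJ/kg
m_dot = Q / dh = 38.4 / 43.4 = 0.8848 kg/s

0.8848


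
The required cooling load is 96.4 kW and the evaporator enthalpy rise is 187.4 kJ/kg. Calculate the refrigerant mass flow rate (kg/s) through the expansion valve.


m_dot = Q / dh
m_dot = 96.4 / 187.4
m_dot = 0.5144 kg/s

0.5144


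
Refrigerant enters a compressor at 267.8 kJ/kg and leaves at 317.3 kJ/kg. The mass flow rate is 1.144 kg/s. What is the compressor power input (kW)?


dh = 317.3 - 267.8 = 49.5 kJ/kg
W = m_dot * dh = 1.144 * 49.5 = 56.63 kW

56.63


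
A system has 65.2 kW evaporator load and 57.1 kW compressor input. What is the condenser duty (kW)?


Q_cond = Q_evap + W
Q_cond = 65.2 + 57.1
Q_cond = 122.3 kW

122.3


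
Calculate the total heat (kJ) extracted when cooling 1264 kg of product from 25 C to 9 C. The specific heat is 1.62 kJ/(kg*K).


dT = 25 - (9) = 16 K
Q = m * cp * dT = 1264 * 1.62 * 16
Q = 32763 kJ

32763


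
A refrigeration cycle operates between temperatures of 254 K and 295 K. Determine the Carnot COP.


dT = 295 - 254 = 41 K
COP_carnot = T_cold / dT = 254 / 41
COP_carnot = 6.195

6.195


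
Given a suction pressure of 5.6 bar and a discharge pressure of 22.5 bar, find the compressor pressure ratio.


PR = P_high / P_low
PR = 22.5 / 5.6
PR = 4.018

4.018


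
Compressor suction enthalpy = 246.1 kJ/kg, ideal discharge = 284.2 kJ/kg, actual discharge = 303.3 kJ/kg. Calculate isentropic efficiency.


dh_ideal = 284.2 - 246.1 = 38.1 kJ/kg
dh_actual = 303.3 - 246.1 = 57.2 kJ/kg
eta_s = dh_ideal / dh_actual = 38.1 / 57.2
eta_s = 0.6661

0.6661


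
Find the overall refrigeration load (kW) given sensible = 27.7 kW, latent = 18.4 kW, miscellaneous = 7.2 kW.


Q_total = Q_s + Q_l + Q_misc
Q_total = 27.7 + 18.4 + 7.2
Q_total = 53.3 kW

53.3


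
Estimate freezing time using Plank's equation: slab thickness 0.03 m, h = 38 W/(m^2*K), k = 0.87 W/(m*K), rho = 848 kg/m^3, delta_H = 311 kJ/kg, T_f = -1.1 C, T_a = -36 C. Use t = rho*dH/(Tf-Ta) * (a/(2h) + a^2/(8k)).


dT = -1.1 - (-36) = 34.9 K
term1 = a/(2h) = 0.03/(2*38) = 0.0003947368421
term2 = a^2/(8k) = 0.03^2/(8*0.87) = 0.0001293103448
t = rho*dH*1000/dT * (term1 + term2)
t = 848*311*1000/34.9 * (0.0003947368421 + 0.0001293103448)
t = 3960 s

3960


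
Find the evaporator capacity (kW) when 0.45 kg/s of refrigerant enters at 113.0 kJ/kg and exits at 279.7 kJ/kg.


dh = 279.7 - 113.0 = 166.7 kJ/kg
Q_evap = m_dot * dh = 0.45 * 166.7
Q_evap = 75.02 kW

75.02


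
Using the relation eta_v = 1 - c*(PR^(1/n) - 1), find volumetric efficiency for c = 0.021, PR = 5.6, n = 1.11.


PR^(1/n) = 5.6^(1/1.11) = 4.72110074
eta_v = 1 - 0.021 * (4.72110074 - 1)
eta_v = 0.9219

0.9219


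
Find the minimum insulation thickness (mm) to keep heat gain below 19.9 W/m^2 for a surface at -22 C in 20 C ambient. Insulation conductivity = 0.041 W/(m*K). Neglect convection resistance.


dT = 20 - (-22) = 42 K
thickness = k * dT / q_max * 1000
thickness = 0.041 * 42 / 19.9 * 1000
thickness = 86.5 mm

86.5


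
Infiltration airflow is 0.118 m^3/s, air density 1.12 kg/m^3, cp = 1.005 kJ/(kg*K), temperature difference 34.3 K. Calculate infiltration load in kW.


Q = V_dot * rho * cp * dT
Q = 0.118 * 1.12 * 1.005 * 34.3
Q = 4.556 kW

4.556


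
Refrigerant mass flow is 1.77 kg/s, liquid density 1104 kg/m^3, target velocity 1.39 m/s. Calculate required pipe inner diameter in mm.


A = m_dot / (rho * v) = 1.77 / (1104 * 1.39) = 0.001153425086 m^2
d = sqrt(4*A/pi) * 1000
d = 38.3 mm

38.3


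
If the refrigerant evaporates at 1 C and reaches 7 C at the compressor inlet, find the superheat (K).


Superheat = T_suction - T_evap
Superheat = 7 - (1)
Superheat = 6 K

6


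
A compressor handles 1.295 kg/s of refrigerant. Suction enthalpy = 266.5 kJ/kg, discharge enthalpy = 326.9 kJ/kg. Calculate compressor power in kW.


dh = 326.9 - 266.5 = 60.4 kJ/kg
W = m_dot * dh = 1.295 * 60.4 = 78.22 kW

78.22


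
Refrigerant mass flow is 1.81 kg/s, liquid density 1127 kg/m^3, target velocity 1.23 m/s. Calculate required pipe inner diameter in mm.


A = m_dot / (rho * v) = 1.81 / (1127 * 1.23) = 0.00130571847 m^2
d = sqrt(4*A/pi) * 1000
d = 40.8 mm

40.8


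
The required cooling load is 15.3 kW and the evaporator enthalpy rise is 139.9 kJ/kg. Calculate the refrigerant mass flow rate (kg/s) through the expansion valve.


m_dot = Q / dh
m_dot = 15.3 / 139.9
m_dot = 0.1094 kg/s

0.1094


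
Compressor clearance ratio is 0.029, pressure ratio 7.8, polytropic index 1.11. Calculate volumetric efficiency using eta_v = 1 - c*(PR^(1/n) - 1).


PR^(1/n) = 7.8^(1/1.11) = 6.36339425
eta_v = 1 - 0.029 * (6.36339425 - 1)
eta_v = 0.8445

0.8445


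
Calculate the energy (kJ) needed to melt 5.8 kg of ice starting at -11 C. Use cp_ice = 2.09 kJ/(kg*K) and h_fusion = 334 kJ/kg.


Sensible heat = cp * dT = 2.09 * 11 = 22.99 kJ/kg
Total per kg = 22.99 + 334 = 356.99 kJ/kg
Q = m * total = 5.8 * 356.99
Q = 2070.5 kJ

2070.5


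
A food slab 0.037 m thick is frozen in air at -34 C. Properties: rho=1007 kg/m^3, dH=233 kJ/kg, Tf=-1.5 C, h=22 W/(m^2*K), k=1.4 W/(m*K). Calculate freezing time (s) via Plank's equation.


dT = -1.5 - (-34) = 32.5 K
term1 = a/(2h) = 0.037/(2*22) = 0.0008409090909
term2 = a^2/(8k) = 0.037^2/(8*1.4) = 0.0001222321429
t = rho*dH*1000/dT * (term1 + term2)
t = 1007*233*1000/32.5 * (0.0008409090909 + 0.0001222321429)
t = 6953 s

6953


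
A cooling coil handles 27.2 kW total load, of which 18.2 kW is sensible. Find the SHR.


SHR = Q_sensible / Q_total
SHR = 18.2 / 27.2
SHR = 0.669

0.669


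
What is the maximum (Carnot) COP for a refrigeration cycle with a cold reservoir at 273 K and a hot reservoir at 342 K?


dT = 342 - 273 = 69 K
COP_carnot = T_cold / dT = 273 / 69
COP_carnot = 3.957

3.957


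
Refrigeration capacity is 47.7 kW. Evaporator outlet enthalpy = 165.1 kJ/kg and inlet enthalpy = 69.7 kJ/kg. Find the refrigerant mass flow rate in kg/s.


dh = 165.1 - 69.7 = 95.4 kJ/kg
m_dot = Q / dh = 47.7 / 95.4 = 0.5 kg/s

0.5


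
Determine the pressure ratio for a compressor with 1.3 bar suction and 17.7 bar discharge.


PR = P_high / P_low
PR = 17.7 / 1.3
PR = 13.615

13.615


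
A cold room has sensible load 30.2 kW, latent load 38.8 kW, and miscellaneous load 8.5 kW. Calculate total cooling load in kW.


Q_total = Q_s + Q_l + Q_misc
Q_total = 30.2 + 38.8 + 8.5
Q_total = 77.5 kW

77.5


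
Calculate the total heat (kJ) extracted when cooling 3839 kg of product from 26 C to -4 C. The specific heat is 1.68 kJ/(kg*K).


dT = 26 - (-4) = 30 K
Q = m * cp * dT = 3839 * 1.68 * 30
Q = 193486 kJ

193486


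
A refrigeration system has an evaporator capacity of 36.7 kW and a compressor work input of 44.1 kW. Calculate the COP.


COP = Q_evap / W
COP = 36.7 / 44.1
COP = 0.832

0.832


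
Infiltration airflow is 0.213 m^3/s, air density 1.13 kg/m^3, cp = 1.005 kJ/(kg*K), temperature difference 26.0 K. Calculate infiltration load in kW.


Q = V_dot * rho * cp * dT
Q = 0.213 * 1.13 * 1.005 * 26.0
Q = 6.289 kW

6.289


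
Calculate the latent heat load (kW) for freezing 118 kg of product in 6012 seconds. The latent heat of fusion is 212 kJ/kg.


Q_lat = m * h_fg / t
Q_lat = 118 * 212 / 6012
Q_lat = 4.16 kW

4.16


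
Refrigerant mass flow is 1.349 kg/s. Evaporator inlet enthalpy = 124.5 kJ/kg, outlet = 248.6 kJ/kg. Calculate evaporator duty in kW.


dh = 248.6 - 124.5 = 124.1 kJ/kg
Q_evap = m_dot * dh = 1.349 * 124.1
Q_evap = 167.41 kW

167.41


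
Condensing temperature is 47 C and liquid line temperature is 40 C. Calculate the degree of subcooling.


Subcooling = T_cond - T_liquid
Subcooling = 47 - 40
Subcooling = 7 K

7


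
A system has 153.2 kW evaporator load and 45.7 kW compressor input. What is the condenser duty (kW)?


Q_cond = Q_evap + W
Q_cond = 153.2 + 45.7
Q_cond = 198.9 kW

198.9


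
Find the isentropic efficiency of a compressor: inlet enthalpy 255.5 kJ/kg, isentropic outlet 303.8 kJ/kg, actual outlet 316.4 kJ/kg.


dh_ideal = 303.8 - 255.5 = 48.3 kJ/kg
dh_actual = 316.4 - 255.5 = 60.9 kJ/kg
eta_s = dh_ideal / dh_actual = 48.3 / 60.9
eta_s = 0.7931

0.7931


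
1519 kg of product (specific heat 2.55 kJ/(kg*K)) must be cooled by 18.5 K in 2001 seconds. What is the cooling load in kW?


Q = m * cp * dT / t
Q = 1519 * 2.55 * 18.5 / 2001
Q = 35.812 kW

35.812


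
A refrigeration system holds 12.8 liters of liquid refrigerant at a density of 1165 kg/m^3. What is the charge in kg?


Charge = V * rho / 1000
Charge = 12.8 * 1165 / 1000
Charge = 14.91 kg

14.91


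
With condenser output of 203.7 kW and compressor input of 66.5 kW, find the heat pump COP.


COP_hp = Q_cond / W
COP_hp = 203.7 / 66.5
COP_hp = 3.063

3.063


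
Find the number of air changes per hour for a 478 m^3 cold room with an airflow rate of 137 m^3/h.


ACH = flow / volume
ACH = 137 / 478
ACH = 0.287

0.287


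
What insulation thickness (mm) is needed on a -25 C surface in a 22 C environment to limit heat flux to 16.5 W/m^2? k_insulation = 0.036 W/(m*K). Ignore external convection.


dT = 22 - (-25) = 47 K
thickness = k * dT / q_max * 1000
thickness = 0.036 * 47 / 16.5 * 1000
thickness = 102.5 mm

102.5


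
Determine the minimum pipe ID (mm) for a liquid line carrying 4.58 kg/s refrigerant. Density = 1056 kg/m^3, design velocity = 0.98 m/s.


A = m_dot / (rho * v) = 4.58 / (1056 * 0.98) = 0.00442563389 m^2
d = sqrt(4*A/pi) * 1000
d = 75.1 mm

75.1


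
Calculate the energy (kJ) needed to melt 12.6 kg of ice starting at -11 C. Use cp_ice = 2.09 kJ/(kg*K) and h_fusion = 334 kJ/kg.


Sensible heat = cp * dT = 2.09 * 11 = 22.99 kJ/kg
Total per kg = 22.99 + 334 = 356.99 kJ/kg
Q = m * total = 12.6 * 356.99
Q = 4498.1 kJ

4498.1


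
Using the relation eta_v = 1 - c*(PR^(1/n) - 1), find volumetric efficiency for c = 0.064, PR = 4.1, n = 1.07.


PR^(1/n) = 4.1^(1/1.07) = 3.73848113
eta_v = 1 - 0.064 * (3.73848113 - 1)
eta_v = 0.8247

0.8247


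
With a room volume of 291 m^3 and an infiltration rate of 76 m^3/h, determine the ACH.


ACH = flow / volume
ACH = 76 / 291
ACH = 0.261

0.261


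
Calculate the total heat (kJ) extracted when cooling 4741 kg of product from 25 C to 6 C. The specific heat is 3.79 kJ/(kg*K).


dT = 25 - (6) = 19 K
Q = m * cp * dT = 4741 * 3.79 * 19
Q = 341399 kJ

341399


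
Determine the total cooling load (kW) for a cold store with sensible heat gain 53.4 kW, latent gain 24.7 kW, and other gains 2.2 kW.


Q_total = Q_s + Q_l + Q_misc
Q_total = 53.4 + 24.7 + 2.2
Q_total = 80.3 kW

80.3


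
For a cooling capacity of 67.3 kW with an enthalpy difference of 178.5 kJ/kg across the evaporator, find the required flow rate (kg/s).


m_dot = Q / dh
m_dot = 67.3 / 178.5
m_dot = 0.377 kg/s

0.377


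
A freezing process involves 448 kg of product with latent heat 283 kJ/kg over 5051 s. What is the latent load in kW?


Q_lat = m * h_fg / t
Q_lat = 448 * 283 / 5051
Q_lat = 25.1 kW

25.1


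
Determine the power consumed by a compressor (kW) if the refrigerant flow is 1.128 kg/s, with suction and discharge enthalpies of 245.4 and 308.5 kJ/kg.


dh = 308.5 - 245.4 = 63.1 kJ/kg
W = m_dot * dh = 1.128 * 63.1 = 71.18 kW

71.18


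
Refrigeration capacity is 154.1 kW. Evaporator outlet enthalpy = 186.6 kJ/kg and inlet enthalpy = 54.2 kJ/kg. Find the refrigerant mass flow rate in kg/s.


dh = 186.6 - 54.2 = 132.4 kJ/kg
m_dot = Q / dh = 154.1 / 132.4 = 1.1639 kg/s

1.1639


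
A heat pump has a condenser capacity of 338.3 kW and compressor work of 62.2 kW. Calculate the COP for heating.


COP_hp = Q_cond / W
COP_hp = 338.3 / 62.2
COP_hp = 5.439

5.439


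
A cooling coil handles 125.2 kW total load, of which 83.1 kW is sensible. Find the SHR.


SHR = Q_sensible / Q_total
SHR = 83.1 / 125.2
SHR = 0.664

0.664


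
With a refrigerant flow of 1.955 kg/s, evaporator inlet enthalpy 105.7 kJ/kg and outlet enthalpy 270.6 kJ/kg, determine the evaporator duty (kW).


dh = 270.6 - 105.7 = 164.9 kJ/kg
Q_evap = m_dot * dh = 1.955 * 164.9
Q_evap = 322.38 kW

322.38


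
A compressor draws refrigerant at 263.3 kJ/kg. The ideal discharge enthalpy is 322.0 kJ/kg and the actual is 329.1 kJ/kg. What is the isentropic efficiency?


dh_ideal = 322.0 - 263.3 = 58.7 kJ/kg
dh_actual = 329.1 - 263.3 = 65.8 kJ/kg
eta_s = dh_ideal / dh_actual = 58.7 / 65.8
eta_s = 0.8921

0.8921


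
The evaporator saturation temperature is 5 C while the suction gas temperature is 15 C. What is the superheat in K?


Superheat = T_suction - T_evap
Superheat = 15 - (5)
Superheat = 10 K

10


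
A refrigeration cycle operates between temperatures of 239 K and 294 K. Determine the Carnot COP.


dT = 294 - 239 = 55 K
COP_carnot = T_cold / dT = 239 / 55
COP_carnot = 4.345

4.345


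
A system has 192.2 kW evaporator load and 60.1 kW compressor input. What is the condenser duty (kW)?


Q_cond = Q_evap + W
Q_cond = 192.2 + 60.1
Q_cond = 252.3 kW

252.3


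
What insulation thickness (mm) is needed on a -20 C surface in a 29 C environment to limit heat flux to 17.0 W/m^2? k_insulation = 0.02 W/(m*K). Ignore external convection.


dT = 29 - (-20) = 49 K
thickness = k * dT / q_max * 1000
thickness = 0.02 * 49 / 17.0 * 1000
thickness = 57.6 mm

57.6


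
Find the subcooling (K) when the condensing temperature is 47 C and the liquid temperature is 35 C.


Subcooling = T_cond - T_liquid
Subcooling = 47 - 35
Subcooling = 12 K

12


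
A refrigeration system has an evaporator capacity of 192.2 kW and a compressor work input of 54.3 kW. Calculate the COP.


COP = Q_evap / W
COP = 192.2 / 54.3
COP = 3.54

3.54


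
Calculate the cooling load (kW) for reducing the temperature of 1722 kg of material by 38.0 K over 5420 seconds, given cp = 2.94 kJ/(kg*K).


Q = m * cp * dT / t
Q = 1722 * 2.94 * 38.0 / 5420
Q = 35.495 kW

35.495


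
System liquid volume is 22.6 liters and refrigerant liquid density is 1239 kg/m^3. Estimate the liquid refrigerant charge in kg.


Charge = V * rho / 1000
Charge = 22.6 * 1239 / 1000
Charge = 28.0 kg

28.0


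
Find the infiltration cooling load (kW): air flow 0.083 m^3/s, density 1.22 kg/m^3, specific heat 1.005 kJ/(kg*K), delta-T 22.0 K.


Q = V_dot * rho * cp * dT
Q = 0.083 * 1.22 * 1.005 * 22.0
Q = 2.239 kW

2.239


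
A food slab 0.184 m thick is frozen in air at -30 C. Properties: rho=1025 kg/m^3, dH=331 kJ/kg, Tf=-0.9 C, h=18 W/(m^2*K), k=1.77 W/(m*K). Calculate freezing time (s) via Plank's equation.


dT = -0.9 - (-30) = 29.1 K
term1 = a/(2h) = 0.184/(2*18) = 0.005111111111
term2 = a^2/(8k) = 0.184^2/(8*1.77) = 0.002390960452
t = rho*dH*1000/dT * (term1 + term2)
t = 1025*331*1000/29.1 * (0.005111111111 + 0.002390960452)
t = 87466 s

87466


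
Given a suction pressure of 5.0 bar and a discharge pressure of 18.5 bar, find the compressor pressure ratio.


PR = P_high / P_low
PR = 18.5 / 5.0
PR = 3.7

3.7


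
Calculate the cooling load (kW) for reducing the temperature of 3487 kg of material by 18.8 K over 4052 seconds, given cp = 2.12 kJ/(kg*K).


Q = m * cp * dT / t
Q = 3487 * 2.12 * 18.8 / 4052
Q = 34.299 kW

34.299


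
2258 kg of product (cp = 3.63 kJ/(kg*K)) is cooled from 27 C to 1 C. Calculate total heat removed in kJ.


dT = 27 - (1) = 26 K
Q = m * cp * dT = 2258 * 3.63 * 26
Q = 213110 kJ

213110


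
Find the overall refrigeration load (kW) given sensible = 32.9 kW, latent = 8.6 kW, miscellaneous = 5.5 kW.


Q_total = Q_s + Q_l + Q_misc
Q_total = 32.9 + 8.6 + 5.5
Q_total = 47.0 kW

47.0


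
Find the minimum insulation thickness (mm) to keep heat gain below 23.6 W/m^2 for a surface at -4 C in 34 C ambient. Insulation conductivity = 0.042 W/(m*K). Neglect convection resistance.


dT = 34 - (-4) = 38 K
thickness = k * dT / q_max * 1000
thickness = 0.042 * 38 / 23.6 * 1000
thickness = 67.6 mm

67.6


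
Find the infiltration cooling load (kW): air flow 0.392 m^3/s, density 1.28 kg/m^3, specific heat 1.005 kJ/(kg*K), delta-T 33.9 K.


Q = V_dot * rho * cp * dT
Q = 0.392 * 1.28 * 1.005 * 33.9
Q = 17.095 kW

17.095


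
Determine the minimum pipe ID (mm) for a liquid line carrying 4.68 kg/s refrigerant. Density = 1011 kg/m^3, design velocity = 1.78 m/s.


A = m_dot / (rho * v) = 4.68 / (1011 * 1.78) = 0.002600606808 m^2
d = sqrt(4*A/pi) * 1000
d = 57.5 mm

57.5


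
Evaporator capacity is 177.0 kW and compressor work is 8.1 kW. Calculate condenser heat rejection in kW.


Q_cond = Q_evap + W
Q_cond = 177.0 + 8.1
Q_cond = 185.1 kW

185.1


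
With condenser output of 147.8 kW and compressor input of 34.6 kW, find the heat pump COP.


COP_hp = Q_cond / W
COP_hp = 147.8 / 34.6
COP_hp = 4.272

4.272


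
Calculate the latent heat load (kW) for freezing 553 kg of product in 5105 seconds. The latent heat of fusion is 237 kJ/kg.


Q_lat = m * h_fg / t
Q_lat = 553 * 237 / 5105
Q_lat = 25.67 kW

25.67


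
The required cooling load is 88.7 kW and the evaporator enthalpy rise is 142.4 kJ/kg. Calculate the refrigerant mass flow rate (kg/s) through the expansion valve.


m_dot = Q / dh
m_dot = 88.7 / 142.4
m_dot = 0.6229 kg/s

0.6229


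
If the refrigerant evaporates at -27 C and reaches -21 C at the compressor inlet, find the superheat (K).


Superheat = T_suction - T_evap
Superheat = -21 - (-27)
Superheat = 6 K

6


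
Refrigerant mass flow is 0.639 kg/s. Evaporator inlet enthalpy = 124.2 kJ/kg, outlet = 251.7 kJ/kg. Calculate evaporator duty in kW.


dh = 251.7 - 124.2 = 127.5 kJ/kg
Q_evap = m_dot * dh = 0.639 * 127.5
Q_evap = 81.47 kW

81.47


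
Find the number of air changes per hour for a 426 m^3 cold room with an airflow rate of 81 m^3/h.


ACH = flow / volume
ACH = 81 / 426
ACH = 0.19

0.19


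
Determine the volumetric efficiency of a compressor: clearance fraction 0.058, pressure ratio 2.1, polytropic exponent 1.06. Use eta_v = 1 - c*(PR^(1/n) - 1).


PR^(1/n) = 2.1^(1/1.06) = 2.01363368
eta_v = 1 - 0.058 * (2.01363368 - 1)
eta_v = 0.9412

0.9412


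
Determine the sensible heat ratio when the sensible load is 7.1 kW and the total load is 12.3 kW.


SHR = Q_sensible / Q_total
SHR = 7.1 / 12.3
SHR = 0.577

0.577


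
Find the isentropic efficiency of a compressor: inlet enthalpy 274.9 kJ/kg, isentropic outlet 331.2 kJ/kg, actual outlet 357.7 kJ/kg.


dh_ideal = 331.2 - 274.9 = 56.3 kJ/kg
dh_actual = 357.7 - 274.9 = 82.8 kJ/kg
eta_s = dh_ideal / dh_actual = 56.3 / 82.8
eta_s = 0.68

0.68


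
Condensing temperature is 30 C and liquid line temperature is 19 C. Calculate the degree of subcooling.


Subcooling = T_cond - T_liquid
Subcooling = 30 - 19
Subcooling = 11 K

11


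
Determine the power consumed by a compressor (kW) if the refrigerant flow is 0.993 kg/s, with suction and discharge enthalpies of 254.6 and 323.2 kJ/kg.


dh = 323.2 - 254.6 = 68.6 kJ/kg
W = m_dot * dh = 0.993 * 68.6 = 68.12 kW

68.12


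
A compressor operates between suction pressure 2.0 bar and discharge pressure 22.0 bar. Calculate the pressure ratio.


PR = P_high / P_low
PR = 22.0 / 2.0
PR = 11.0

11.0


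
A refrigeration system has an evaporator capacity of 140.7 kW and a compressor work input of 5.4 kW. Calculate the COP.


COP = Q_evap / W
COP = 140.7 / 5.4
COP = 26.056

26.056


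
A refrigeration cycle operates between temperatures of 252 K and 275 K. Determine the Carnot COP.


dT = 275 - 252 = 23 K
COP_carnot = T_cold / dT = 252 / 23
COP_carnot = 10.957

10.957


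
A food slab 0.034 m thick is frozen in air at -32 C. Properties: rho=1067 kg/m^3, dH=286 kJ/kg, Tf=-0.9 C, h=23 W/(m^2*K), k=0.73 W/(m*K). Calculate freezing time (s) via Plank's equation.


dT = -0.9 - (-32) = 31.1 K
term1 = a/(2h) = 0.034/(2*23) = 0.0007391304348
term2 = a^2/(8k) = 0.034^2/(8*0.73) = 0.0001979452055
t = rho*dH*1000/dT * (term1 + term2)
t = 1067*286*1000/31.1 * (0.0007391304348 + 0.0001979452055)
t = 9195 s

9195


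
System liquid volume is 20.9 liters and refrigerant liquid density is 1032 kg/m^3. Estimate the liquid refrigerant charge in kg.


Charge = V * rho / 1000
Charge = 20.9 * 1032 / 1000
Charge = 21.57 kg

21.57


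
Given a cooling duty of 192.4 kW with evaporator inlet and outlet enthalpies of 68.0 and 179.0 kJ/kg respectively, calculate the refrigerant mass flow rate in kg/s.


dh = 179.0 - 68.0 = 111.0 kJ/kg
m_dot = Q / dh = 192.4 / 111.0 = 1.7333 kg/s

1.7333


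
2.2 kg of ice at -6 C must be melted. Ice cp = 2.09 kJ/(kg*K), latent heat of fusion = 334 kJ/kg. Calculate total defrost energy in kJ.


Sensible heat = cp * dT = 2.09 * 6 = 12.54 kJ/kg
Total per kg = 12.54 + 334 = 346.54 kJ/kg
Q = m * total = 2.2 * 346.54
Q = 762.4 kJ

762.4


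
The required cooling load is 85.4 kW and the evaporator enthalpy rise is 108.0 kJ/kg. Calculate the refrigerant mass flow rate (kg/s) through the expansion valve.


m_dot = Q / dh
m_dot = 85.4 / 108.0
m_dot = 0.7907 kg/s

0.7907


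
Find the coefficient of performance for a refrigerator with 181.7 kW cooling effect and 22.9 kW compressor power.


COP = Q_evap / W
COP = 181.7 / 22.9
COP = 7.934

7.934


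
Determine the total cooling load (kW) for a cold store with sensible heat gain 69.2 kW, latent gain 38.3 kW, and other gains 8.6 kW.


Q_total = Q_s + Q_l + Q_misc
Q_total = 69.2 + 38.3 + 8.6
Q_total = 116.1 kW

116.1


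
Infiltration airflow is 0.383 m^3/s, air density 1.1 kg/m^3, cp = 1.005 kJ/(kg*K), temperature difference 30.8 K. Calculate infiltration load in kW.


Q = V_dot * rho * cp * dT
Q = 0.383 * 1.1 * 1.005 * 30.8
Q = 13.041 kW

13.041


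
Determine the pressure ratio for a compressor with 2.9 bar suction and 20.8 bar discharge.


PR = P_high / P_low
PR = 20.8 / 2.9
PR = 7.172

7.172


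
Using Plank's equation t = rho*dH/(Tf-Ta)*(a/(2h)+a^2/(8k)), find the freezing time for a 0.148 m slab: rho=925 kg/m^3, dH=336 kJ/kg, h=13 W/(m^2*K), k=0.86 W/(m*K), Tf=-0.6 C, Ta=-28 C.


dT = -0.6 - (-28) = 27.4 K
term1 = a/(2h) = 0.148/(2*13) = 0.005692307692
term2 = a^2/(8k) = 0.148^2/(8*0.86) = 0.00318372093
t = rho*dH*1000/dT * (term1 + term2)
t = 925*336*1000/27.4 * (0.005692307692 + 0.00318372093)
t = 100681 s

100681


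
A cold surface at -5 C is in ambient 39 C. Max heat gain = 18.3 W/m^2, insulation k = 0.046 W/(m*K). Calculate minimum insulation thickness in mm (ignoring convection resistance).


dT = 39 - (-5) = 44 K
thickness = k * dT / q_max * 1000
thickness = 0.046 * 44 / 18.3 * 1000
thickness = 110.6 mm

110.6


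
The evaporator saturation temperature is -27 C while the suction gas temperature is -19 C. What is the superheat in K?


Superheat = T_suction - T_evap
Superheat = -19 - (-27)
Superheat = 8 K

8


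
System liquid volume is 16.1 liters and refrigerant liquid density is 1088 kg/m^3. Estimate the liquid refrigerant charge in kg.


Charge = V * rho / 1000
Charge = 16.1 * 1088 / 1000
Charge = 17.52 kg

17.52


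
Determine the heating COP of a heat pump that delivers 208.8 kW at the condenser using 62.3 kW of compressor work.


COP_hp = Q_cond / W
COP_hp = 208.8 / 62.3
COP_hp = 3.352

3.352


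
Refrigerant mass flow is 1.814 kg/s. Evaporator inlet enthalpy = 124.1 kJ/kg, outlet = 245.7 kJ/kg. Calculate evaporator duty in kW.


dh = 245.7 - 124.1 = 121.6 kJ/kg
Q_evap = m_dot * dh = 1.814 * 121.6
Q_evap = 220.58 kW

220.58


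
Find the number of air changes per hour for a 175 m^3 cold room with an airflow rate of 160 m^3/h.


ACH = flow / volume
ACH = 160 / 175
ACH = 0.914

0.914


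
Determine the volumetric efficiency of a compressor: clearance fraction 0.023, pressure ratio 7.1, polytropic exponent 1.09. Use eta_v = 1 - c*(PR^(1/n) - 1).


PR^(1/n) = 7.1^(1/1.09) = 6.03908249
eta_v = 1 - 0.023 * (6.03908249 - 1)
eta_v = 0.8841

0.8841


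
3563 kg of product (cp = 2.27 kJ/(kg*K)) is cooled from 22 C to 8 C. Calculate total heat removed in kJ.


dT = 22 - (8) = 14 K
Q = m * cp * dT = 3563 * 2.27 * 14
Q = 113232 kJ

113232


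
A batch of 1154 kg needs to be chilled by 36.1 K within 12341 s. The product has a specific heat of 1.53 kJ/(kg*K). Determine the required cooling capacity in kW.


Q = m * cp * dT / t
Q = 1154 * 1.53 * 36.1 / 12341
Q = 5.165 kW

5.165


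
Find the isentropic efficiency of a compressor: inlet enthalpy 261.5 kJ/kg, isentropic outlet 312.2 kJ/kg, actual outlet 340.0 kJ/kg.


dh_ideal = 312.2 - 261.5 = 50.7 kJ/kg
dh_actual = 340.0 - 261.5 = 78.5 kJ/kg
eta_s = dh_ideal / dh_actual = 50.7 / 78.5
eta_s = 0.6459

0.6459


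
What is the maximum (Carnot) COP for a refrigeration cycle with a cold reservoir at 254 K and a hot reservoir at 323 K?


dT = 323 - 254 = 69 K
COP_carnot = T_cold / dT = 254 / 69
COP_carnot = 3.681

3.681


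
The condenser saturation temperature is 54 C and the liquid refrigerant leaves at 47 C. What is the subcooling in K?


Subcooling = T_cond - T_liquid
Subcooling = 54 - 47
Subcooling = 7 K

7


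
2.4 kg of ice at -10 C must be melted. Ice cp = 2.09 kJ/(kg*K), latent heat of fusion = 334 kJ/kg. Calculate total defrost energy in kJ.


Sensible heat = cp * dT = 2.09 * 10 = 20.9 kJ/kg
Total per kg = 20.9 + 334 = 354.9 kJ/kg
Q = m * total = 2.4 * 354.9
Q = 851.8 kJ

851.8


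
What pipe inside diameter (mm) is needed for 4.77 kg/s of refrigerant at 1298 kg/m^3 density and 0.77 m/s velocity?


A = m_dot / (rho * v) = 4.77 / (1298 * 0.77) = 0.004772577192 m^2
d = sqrt(4*A/pi) * 1000
d = 78.0 mm

78.0


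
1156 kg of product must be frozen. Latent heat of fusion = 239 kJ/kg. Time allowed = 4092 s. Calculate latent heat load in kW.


Q_lat = m * h_fg / t
Q_lat = 1156 * 239 / 4092
Q_lat = 67.52 kW

67.52


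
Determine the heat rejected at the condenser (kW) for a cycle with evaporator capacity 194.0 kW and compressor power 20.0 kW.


Q_cond = Q_evap + W
Q_cond = 194.0 + 20.0
Q_cond = 214.0 kW

214.0


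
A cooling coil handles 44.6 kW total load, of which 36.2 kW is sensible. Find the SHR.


SHR = Q_sensible / Q_total
SHR = 36.2 / 44.6
SHR = 0.812

0.812


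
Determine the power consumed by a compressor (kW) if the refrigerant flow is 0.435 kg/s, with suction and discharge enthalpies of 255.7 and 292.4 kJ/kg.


dh = 292.4 - 255.7 = 36.7 kJ/kg
W = m_dot * dh = 0.435 * 36.7 = 15.96 kW

15.96


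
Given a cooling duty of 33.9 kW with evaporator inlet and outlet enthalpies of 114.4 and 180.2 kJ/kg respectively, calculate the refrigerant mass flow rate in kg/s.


dh = 180.2 - 114.4 = 65.8 kJ/kg
m_dot = Q / dh = 33.9 / 65.8 = 0.5152 kg/s

0.5152


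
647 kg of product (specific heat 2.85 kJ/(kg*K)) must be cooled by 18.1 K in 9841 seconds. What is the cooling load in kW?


Q = m * cp * dT / t
Q = 647 * 2.85 * 18.1 / 9841
Q = 3.391 kW

3.391


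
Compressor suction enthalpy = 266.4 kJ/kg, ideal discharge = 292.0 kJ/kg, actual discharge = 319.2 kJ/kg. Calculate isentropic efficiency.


dh_ideal = 292.0 - 266.4 = 25.6 kJ/kg
dh_actual = 319.2 - 266.4 = 52.8 kJ/kg
eta_s = dh_ideal / dh_actual = 25.6 / 52.8
eta_s = 0.4848

0.4848


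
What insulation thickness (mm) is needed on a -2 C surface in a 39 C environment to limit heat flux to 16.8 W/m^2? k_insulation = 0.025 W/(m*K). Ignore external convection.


dT = 39 - (-2) = 41 K
thickness = k * dT / q_max * 1000
thickness = 0.025 * 41 / 16.8 * 1000
thickness = 61.0 mm

61.0


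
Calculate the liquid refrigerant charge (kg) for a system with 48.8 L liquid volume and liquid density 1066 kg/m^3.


Charge = V * rho / 1000
Charge = 48.8 * 1066 / 1000
Charge = 52.02 kg

52.02


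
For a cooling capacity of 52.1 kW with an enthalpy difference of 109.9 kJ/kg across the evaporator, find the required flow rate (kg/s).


m_dot = Q / dh
m_dot = 52.1 / 109.9
m_dot = 0.4741 kg/s

0.4741


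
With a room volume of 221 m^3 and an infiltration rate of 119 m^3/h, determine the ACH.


ACH = flow / volume
ACH = 119 / 221
ACH = 0.538

0.538


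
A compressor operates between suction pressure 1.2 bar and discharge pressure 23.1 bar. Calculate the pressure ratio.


PR = P_high / P_low
PR = 23.1 / 1.2
PR = 19.25

19.25


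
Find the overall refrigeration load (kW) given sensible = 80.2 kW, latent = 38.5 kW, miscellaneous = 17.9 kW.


Q_total = Q_s + Q_l + Q_misc
Q_total = 80.2 + 38.5 + 17.9
Q_total = 136.6 kW

136.6


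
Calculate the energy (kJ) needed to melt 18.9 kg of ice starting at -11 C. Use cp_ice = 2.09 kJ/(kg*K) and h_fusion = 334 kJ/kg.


Sensible heat = cp * dT = 2.09 * 11 = 22.99 kJ/kg
Total per kg = 22.99 + 334 = 356.99 kJ/kg
Q = m * total = 18.9 * 356.99
Q = 6747.1 kJ

6747.1


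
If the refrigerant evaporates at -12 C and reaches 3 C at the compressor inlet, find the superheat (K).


Superheat = T_suction - T_evap
Superheat = 3 - (-12)
Superheat = 15 K

15


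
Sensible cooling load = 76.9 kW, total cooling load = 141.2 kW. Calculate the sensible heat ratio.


SHR = Q_sensible / Q_total
SHR = 76.9 / 141.2
SHR = 0.545

0.545


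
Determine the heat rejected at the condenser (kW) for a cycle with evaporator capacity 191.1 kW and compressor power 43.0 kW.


Q_cond = Q_evap + W
Q_cond = 191.1 + 43.0
Q_cond = 234.1 kW

234.1


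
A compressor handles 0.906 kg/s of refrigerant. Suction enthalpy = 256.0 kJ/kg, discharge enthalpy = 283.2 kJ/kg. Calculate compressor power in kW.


dh = 283.2 - 256.0 = 27.2 kJ/kg
W = m_dot * dh = 0.906 * 27.2 = 24.64 kW

24.64


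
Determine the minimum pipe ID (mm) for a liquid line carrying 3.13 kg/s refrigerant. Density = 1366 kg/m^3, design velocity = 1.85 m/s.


A = m_dot / (rho * v) = 3.13 / (1366 * 1.85) = 0.001238573859 m^2
d = sqrt(4*A/pi) * 1000
d = 39.7 mm

39.7


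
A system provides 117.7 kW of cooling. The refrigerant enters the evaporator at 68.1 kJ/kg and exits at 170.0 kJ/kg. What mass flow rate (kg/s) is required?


dh = 170.0 - 68.1 = 101.9 kJ/kg
m_dot = Q / dh = 117.7 / 101.9 = 1.1551 kg/s

1.1551


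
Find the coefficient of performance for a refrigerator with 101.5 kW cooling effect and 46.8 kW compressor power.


COP = Q_evap / W
COP = 101.5 / 46.8
COP = 2.169

2.169


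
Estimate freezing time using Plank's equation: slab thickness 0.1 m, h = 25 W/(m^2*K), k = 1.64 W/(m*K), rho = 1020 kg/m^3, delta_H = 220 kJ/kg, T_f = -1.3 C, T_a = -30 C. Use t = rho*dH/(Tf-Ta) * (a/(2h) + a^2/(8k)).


dT = -1.3 - (-30) = 28.7 K
term1 = a/(2h) = 0.1/(2*25) = 0.002
term2 = a^2/(8k) = 0.1^2/(8*1.64) = 0.000762195122
t = rho*dH*1000/dT * (term1 + term2)
t = 1020*220*1000/28.7 * (0.002 + 0.000762195122)
t = 21597 s

21597


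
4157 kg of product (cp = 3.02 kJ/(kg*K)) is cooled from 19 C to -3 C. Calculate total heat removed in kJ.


dT = 19 - (-3) = 22 K
Q = m * cp * dT = 4157 * 3.02 * 22
Q = 276191 kJ

276191


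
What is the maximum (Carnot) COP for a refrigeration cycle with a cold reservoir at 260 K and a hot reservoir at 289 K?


dT = 289 - 260 = 29 K
COP_carnot = T_cold / dT = 260 / 29
COP_carnot = 8.966

8.966


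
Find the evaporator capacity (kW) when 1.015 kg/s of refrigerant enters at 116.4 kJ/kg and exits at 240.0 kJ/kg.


dh = 240.0 - 116.4 = 123.6 kJ/kg
Q_evap = m_dot * dh = 1.015 * 123.6
Q_evap = 125.45 kW

125.45


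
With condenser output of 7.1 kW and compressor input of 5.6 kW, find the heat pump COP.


COP_hp = Q_cond / W
COP_hp = 7.1 / 5.6
COP_hp = 1.268

1.268


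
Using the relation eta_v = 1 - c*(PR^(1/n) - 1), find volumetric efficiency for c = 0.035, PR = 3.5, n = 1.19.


PR^(1/n) = 3.5^(1/1.19) = 2.86549752
eta_v = 1 - 0.035 * (2.86549752 - 1)
eta_v = 0.9347

0.9347


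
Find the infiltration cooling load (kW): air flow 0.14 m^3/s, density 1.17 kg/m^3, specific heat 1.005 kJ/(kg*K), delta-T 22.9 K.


Q = V_dot * rho * cp * dT
Q = 0.14 * 1.17 * 1.005 * 22.9
Q = 3.77 kW

3.77


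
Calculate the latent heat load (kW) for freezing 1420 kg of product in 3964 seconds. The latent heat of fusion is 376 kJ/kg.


Q_lat = m * h_fg / t
Q_lat = 1420 * 376 / 3964
Q_lat = 134.69 kW

134.69


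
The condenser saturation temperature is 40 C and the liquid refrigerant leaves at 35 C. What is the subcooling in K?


Subcooling = T_cond - T_liquid
Subcooling = 40 - 35
Subcooling = 5 K

5


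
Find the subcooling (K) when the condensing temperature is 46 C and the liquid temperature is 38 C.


Subcooling = T_cond - T_liquid
Subcooling = 46 - 38
Subcooling = 8 K

8


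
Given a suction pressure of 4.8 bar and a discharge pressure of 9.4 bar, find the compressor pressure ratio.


PR = P_high / P_low
PR = 9.4 / 4.8
PR = 1.958

1.958


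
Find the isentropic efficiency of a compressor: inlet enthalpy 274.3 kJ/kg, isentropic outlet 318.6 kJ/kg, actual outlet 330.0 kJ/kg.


dh_ideal = 318.6 - 274.3 = 44.3 kJ/kg
dh_actual = 330.0 - 274.3 = 55.7 kJ/kg
eta_s = dh_ideal / dh_actual = 44.3 / 55.7
eta_s = 0.7953

0.7953


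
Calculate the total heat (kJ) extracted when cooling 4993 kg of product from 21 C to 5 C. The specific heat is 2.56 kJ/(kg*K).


dT = 21 - (5) = 16 K
Q = m * cp * dT = 4993 * 2.56 * 16
Q = 204513 kJ

204513


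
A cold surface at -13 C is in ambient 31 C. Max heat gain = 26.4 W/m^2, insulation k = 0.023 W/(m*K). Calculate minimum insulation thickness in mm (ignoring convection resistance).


dT = 31 - (-13) = 44 K
thickness = k * dT / q_max * 1000
thickness = 0.023 * 44 / 26.4 * 1000
thickness = 38.3 mm

38.3


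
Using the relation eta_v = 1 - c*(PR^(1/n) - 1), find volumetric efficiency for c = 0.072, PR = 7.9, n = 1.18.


PR^(1/n) = 7.9^(1/1.18) = 5.76369412
eta_v = 1 - 0.072 * (5.76369412 - 1)
eta_v = 0.657

0.657


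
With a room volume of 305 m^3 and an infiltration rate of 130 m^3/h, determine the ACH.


ACH = flow / volume
ACH = 130 / 305
ACH = 0.426

0.426


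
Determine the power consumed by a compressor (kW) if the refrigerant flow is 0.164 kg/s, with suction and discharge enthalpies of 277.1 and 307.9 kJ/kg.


dh = 307.9 - 277.1 = 30.8 kJ/kg
W = m_dot * dh = 0.164 * 30.8 = 5.05 kW

5.05


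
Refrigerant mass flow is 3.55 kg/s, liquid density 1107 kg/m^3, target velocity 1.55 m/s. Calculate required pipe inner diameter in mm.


A = m_dot / (rho * v) = 3.55 / (1107 * 1.55) = 0.002068945421 m^2
d = sqrt(4*A/pi) * 1000
d = 51.3 mm

51.3


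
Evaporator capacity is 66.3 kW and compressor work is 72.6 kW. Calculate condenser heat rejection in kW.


Q_cond = Q_evap + W
Q_cond = 66.3 + 72.6
Q_cond = 138.9 kW

138.9


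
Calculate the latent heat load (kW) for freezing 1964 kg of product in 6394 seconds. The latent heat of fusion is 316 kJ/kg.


Q_lat = m * h_fg / t
Q_lat = 1964 * 316 / 6394
Q_lat = 97.06 kW

97.06


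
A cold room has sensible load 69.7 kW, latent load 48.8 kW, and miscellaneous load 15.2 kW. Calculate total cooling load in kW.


Q_total = Q_s + Q_l + Q_misc
Q_total = 69.7 + 48.8 + 15.2
Q_total = 133.7 kW

133.7


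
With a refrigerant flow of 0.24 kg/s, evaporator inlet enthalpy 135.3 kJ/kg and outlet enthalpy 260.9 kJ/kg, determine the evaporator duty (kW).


dh = 260.9 - 135.3 = 125.6 kJ/kg
Q_evap = m_dot * dh = 0.24 * 125.6
Q_evap = 30.14 kW

30.14


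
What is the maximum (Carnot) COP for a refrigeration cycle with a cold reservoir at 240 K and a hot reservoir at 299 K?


dT = 299 - 240 = 59 K
COP_carnot = T_cold / dT = 240 / 59
COP_carnot = 4.068

4.068


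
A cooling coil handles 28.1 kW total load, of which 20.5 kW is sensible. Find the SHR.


SHR = Q_sensible / Q_total
SHR = 20.5 / 28.1
SHR = 0.73

0.73
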